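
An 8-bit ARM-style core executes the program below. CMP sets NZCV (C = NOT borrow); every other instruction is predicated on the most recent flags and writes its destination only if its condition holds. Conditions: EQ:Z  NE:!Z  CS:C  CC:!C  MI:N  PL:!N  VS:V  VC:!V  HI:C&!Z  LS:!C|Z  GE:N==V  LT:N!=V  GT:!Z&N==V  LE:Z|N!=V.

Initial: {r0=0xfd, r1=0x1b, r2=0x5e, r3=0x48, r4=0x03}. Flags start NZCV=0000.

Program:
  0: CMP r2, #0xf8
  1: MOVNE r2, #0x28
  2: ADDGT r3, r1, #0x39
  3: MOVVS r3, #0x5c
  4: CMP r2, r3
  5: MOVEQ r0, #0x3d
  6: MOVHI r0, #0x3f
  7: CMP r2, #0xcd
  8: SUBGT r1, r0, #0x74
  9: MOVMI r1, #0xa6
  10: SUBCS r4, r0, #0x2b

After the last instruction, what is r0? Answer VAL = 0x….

VAL = 0xfd

0: ✓ CMP  NZCV=0000
1: ✓ MOVNE  r2←0x28
2: ✓ ADDGT  r3←0x54
3: · MOVVS
4: ✓ CMP  NZCV=1000
5: · MOVEQ
6: · MOVHI
7: ✓ CMP  NZCV=0000
8: ✓ SUBGT  r1←0x89
9: · MOVMI
10: · SUBCS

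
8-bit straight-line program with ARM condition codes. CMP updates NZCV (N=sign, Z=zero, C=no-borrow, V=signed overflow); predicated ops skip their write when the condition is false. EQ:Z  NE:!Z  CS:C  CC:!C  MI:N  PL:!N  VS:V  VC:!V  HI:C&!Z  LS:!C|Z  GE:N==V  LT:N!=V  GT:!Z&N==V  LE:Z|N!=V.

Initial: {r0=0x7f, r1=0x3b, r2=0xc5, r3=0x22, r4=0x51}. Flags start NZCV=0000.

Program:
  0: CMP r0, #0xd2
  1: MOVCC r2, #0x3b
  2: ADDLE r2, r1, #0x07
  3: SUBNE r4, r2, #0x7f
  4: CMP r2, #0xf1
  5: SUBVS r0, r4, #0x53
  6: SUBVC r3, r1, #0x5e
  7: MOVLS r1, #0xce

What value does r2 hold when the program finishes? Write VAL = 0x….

VAL = 0x3b

[0] flags=1001 → (cmp)
[1] flags=1001 CC?T → r2=0x3b
[2] flags=1001 LE?F → skip
[3] flags=1001 NE?T → r4=0xbc
[4] flags=0000 → (cmp)
[5] flags=0000 VS?F → skip
[6] flags=0000 VC?T → r3=0xdd
[7] flags=0000 LS?T → r1=0xce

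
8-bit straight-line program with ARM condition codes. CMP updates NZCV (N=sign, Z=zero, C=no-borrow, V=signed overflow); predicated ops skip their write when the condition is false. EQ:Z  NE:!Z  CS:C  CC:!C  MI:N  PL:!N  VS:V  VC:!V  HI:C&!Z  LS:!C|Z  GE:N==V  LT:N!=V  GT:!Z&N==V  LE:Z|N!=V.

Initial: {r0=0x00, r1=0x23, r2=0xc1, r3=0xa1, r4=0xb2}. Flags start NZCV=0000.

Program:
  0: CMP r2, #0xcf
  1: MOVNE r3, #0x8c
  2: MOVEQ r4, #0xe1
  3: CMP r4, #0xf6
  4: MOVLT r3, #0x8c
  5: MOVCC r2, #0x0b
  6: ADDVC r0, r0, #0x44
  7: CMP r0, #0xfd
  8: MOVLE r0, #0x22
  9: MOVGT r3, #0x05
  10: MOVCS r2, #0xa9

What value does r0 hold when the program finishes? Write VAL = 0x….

[0] flags=1000 → (cmp)
[1] flags=1000 NE?T → r3=0x8c
[2] flags=1000 EQ?F → skip
[3] flags=1000 → (cmp)
[4] flags=1000 LT?T → r3=0x8c
[5] flags=1000 CC?T → r2=0x0b
[6] flags=1000 VC?T → r0=0x44
[7] flags=0000 → (cmp)
[8] flags=0000 LE?F → skip
[9] flags=0000 GT?T → r3=0x05
[10] flags=0000 CS?F → skip

VAL = 0x44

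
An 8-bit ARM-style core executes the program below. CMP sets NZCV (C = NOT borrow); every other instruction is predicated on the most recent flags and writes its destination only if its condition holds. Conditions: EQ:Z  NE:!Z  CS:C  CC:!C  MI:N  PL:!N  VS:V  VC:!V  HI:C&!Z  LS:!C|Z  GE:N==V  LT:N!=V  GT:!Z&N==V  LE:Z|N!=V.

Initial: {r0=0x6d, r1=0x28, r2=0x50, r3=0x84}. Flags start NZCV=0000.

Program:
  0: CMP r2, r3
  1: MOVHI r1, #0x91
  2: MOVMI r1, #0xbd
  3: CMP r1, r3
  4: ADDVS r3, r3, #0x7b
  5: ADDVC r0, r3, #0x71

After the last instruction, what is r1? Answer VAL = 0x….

0: ✓ CMP  NZCV=1001
1: · MOVHI
2: ✓ MOVMI  r1←0xbd
3: ✓ CMP  NZCV=0010
4: · ADDVS
5: ✓ ADDVC  r0←0xf5

VAL = 0xbd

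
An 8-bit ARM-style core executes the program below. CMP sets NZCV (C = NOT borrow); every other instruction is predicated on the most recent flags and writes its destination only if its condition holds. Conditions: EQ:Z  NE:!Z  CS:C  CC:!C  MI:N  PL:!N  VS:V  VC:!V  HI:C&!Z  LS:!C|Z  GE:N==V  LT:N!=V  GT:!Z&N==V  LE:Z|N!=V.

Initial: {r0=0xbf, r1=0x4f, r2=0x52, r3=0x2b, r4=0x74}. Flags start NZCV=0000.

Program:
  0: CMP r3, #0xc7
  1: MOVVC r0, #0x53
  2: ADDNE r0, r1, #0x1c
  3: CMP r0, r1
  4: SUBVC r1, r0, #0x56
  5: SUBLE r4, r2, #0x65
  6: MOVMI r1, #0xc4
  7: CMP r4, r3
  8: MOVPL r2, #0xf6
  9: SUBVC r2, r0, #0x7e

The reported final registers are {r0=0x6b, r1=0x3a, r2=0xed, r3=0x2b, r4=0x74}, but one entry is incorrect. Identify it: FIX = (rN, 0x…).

FIX = (r1, 0x15)

[0] flags=0000 → (cmp)
[1] flags=0000 VC?T → r0=0x53
[2] flags=0000 NE?T → r0=0x6b
[3] flags=0010 → (cmp)
[4] flags=0010 VC?T → r1=0x15
[5] flags=0010 LE?F → skip
[6] flags=0010 MI?F → skip
[7] flags=0010 → (cmp)
[8] flags=0010 PL?T → r2=0xf6
[9] flags=0010 VC?T → r2=0xed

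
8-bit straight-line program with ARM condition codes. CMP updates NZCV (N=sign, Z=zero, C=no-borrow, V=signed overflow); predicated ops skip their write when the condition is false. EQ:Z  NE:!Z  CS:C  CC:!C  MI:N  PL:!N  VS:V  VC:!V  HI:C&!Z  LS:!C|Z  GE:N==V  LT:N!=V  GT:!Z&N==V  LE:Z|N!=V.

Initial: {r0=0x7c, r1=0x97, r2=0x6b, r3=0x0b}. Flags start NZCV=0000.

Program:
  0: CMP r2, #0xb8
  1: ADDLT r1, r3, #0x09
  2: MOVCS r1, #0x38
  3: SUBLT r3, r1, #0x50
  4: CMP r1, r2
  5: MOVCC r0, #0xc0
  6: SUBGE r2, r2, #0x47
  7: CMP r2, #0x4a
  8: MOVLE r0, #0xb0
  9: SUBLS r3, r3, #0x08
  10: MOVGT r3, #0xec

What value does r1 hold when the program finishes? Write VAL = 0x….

[0] flags=1001 → (cmp)
[1] flags=1001 LT?F → skip
[2] flags=1001 CS?F → skip
[3] flags=1001 LT?F → skip
[4] flags=0011 → (cmp)
[5] flags=0011 CC?F → skip
[6] flags=0011 GE?F → skip
[7] flags=0010 → (cmp)
[8] flags=0010 LE?F → skip
[9] flags=0010 LS?F → skip
[10] flags=0010 GT?T → r3=0xec

VAL = 0x97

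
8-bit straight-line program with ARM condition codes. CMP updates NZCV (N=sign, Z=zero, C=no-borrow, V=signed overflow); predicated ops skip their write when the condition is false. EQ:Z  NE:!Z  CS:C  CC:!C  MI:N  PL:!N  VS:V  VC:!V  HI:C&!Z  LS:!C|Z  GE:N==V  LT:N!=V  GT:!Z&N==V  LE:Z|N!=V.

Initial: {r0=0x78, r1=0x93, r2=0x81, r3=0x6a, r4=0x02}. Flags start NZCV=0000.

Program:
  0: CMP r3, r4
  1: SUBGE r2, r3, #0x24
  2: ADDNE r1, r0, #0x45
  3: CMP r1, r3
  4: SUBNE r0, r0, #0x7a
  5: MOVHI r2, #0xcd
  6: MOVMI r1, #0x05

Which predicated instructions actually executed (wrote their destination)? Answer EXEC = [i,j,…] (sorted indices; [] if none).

EXEC = [1,2,4,5]

0: ✓ CMP  NZCV=0010
1: ✓ SUBGE  r2←0x46
2: ✓ ADDNE  r1←0xbd
3: ✓ CMP  NZCV=0011
4: ✓ SUBNE  r0←0xfe
5: ✓ MOVHI  r2←0xcd
6: · MOVMI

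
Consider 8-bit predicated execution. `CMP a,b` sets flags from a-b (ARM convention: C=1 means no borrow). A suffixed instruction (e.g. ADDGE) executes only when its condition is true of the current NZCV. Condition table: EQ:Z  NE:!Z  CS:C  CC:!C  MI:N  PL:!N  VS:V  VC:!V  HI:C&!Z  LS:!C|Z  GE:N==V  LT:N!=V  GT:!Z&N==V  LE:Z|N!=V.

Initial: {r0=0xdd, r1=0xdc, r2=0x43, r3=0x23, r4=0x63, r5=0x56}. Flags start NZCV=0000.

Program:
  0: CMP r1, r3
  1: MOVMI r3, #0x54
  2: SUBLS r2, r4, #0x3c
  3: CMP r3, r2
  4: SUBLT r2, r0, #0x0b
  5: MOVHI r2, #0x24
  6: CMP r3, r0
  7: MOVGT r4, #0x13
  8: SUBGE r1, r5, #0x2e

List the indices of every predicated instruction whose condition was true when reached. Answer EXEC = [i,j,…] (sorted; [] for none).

EXEC = [1,5,7,8]

0: ✓ CMP  NZCV=1010
1: ✓ MOVMI  r3←0x54
2: · SUBLS
3: ✓ CMP  NZCV=0010
4: · SUBLT
5: ✓ MOVHI  r2←0x24
6: ✓ CMP  NZCV=0000
7: ✓ MOVGT  r4←0x13
8: ✓ SUBGE  r1←0x28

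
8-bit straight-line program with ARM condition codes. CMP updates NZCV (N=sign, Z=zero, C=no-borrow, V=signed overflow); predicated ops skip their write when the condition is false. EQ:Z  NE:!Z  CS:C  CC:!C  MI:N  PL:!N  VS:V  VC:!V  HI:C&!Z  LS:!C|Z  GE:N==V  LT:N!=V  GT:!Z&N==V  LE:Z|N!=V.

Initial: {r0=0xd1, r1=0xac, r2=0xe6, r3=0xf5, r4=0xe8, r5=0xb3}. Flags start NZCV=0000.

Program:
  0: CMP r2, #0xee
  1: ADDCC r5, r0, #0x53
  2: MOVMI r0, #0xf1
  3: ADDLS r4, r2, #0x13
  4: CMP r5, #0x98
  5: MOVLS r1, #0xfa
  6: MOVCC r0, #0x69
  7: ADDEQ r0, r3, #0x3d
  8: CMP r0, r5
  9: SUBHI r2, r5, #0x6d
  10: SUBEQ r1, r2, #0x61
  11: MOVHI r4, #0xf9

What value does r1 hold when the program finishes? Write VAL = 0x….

VAL = 0xfa

[0] flags=1000 → (cmp)
[1] flags=1000 CC?T → r5=0x24
[2] flags=1000 MI?T → r0=0xf1
[3] flags=1000 LS?T → r4=0xf9
[4] flags=1001 → (cmp)
[5] flags=1001 LS?T → r1=0xfa
[6] flags=1001 CC?T → r0=0x69
[7] flags=1001 EQ?F → skip
[8] flags=0010 → (cmp)
[9] flags=0010 HI?T → r2=0xb7
[10] flags=0010 EQ?F → skip
[11] flags=0010 HI?T → r4=0xf9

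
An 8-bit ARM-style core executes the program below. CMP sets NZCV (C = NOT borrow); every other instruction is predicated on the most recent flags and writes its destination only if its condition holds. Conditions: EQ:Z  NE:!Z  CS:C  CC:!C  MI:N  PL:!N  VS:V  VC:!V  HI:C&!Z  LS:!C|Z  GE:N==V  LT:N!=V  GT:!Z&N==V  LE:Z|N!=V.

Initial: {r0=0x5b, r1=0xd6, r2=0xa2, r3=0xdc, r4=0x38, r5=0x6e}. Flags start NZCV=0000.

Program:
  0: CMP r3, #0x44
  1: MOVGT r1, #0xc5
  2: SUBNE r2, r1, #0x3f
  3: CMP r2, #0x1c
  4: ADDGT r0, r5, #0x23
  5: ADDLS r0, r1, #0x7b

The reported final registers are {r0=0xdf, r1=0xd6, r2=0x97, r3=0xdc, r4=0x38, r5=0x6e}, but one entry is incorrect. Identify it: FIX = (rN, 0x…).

FIX = (r0, 0x5b)

0: ✓ CMP  NZCV=1010
1: · MOVGT
2: ✓ SUBNE  r2←0x97
3: ✓ CMP  NZCV=0011
4: · ADDGT
5: · ADDLS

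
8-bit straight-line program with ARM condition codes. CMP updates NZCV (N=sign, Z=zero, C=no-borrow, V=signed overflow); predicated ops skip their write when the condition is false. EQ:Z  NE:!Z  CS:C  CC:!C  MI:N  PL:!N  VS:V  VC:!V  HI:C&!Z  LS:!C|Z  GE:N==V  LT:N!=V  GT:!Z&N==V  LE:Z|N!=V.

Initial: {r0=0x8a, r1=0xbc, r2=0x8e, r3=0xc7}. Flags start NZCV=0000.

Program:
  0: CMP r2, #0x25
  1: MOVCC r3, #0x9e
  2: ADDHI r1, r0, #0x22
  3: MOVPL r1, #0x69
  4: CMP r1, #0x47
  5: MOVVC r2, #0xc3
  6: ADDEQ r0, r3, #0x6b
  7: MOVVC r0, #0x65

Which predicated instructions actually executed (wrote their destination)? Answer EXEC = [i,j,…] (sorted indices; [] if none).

EXEC = [2,3,5,7]

0: ✓ CMP  NZCV=0011
1: · MOVCC
2: ✓ ADDHI  r1←0xac
3: ✓ MOVPL  r1←0x69
4: ✓ CMP  NZCV=0010
5: ✓ MOVVC  r2←0xc3
6: · ADDEQ
7: ✓ MOVVC  r0←0x65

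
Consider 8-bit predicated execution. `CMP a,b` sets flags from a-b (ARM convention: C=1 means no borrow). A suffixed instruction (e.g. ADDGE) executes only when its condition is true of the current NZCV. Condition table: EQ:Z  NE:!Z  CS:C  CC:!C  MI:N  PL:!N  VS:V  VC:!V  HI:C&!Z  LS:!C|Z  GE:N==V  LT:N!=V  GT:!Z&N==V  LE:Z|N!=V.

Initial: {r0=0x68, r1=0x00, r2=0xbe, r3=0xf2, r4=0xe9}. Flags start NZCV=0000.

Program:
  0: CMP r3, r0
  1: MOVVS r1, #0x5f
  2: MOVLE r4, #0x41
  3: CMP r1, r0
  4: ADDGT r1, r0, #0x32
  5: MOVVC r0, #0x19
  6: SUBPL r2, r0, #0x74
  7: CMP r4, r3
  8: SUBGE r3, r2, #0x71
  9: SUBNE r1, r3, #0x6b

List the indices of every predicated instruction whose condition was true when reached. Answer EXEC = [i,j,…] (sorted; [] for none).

EXEC = [2,5,8,9]

[0] flags=1010 → (cmp)
[1] flags=1010 VS?F → skip
[2] flags=1010 LE?T → r4=0x41
[3] flags=1000 → (cmp)
[4] flags=1000 GT?F → skip
[5] flags=1000 VC?T → r0=0x19
[6] flags=1000 PL?F → skip
[7] flags=0000 → (cmp)
[8] flags=0000 GE?T → r3=0x4d
[9] flags=0000 NE?T → r1=0xe2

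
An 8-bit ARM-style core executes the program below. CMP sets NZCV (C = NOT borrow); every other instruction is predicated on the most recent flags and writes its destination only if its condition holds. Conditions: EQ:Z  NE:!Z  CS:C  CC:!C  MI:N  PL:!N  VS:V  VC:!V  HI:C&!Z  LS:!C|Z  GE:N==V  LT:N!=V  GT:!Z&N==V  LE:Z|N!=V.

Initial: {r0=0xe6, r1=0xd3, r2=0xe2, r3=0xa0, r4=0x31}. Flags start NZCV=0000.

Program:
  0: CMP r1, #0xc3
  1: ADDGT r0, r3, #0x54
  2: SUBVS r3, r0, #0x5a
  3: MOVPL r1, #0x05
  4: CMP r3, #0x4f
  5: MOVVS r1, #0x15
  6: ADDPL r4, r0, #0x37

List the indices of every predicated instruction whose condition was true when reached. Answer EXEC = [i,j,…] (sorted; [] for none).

[0] flags=0010 → (cmp)
[1] flags=0010 GT?T → r0=0xf4
[2] flags=0010 VS?F → skip
[3] flags=0010 PL?T → r1=0x05
[4] flags=0011 → (cmp)
[5] flags=0011 VS?T → r1=0x15
[6] flags=0011 PL?T → r4=0x2b

EXEC = [1,3,5,6]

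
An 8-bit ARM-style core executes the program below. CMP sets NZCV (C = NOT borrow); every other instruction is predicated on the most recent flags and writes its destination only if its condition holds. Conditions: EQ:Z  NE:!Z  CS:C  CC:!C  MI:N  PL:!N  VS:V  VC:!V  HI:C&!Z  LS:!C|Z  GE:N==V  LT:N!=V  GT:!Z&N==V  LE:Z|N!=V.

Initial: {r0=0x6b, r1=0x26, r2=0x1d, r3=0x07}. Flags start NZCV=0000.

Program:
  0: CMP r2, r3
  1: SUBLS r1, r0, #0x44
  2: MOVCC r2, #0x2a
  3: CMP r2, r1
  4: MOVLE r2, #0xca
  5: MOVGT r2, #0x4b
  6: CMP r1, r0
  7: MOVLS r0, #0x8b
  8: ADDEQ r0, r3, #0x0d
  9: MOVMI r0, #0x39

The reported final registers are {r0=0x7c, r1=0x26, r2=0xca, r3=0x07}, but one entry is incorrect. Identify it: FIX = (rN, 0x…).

FIX = (r0, 0x39)

0: ✓ CMP  NZCV=0010
1: · SUBLS
2: · MOVCC
3: ✓ CMP  NZCV=1000
4: ✓ MOVLE  r2←0xca
5: · MOVGT
6: ✓ CMP  NZCV=1000
7: ✓ MOVLS  r0←0x8b
8: · ADDEQ
9: ✓ MOVMI  r0←0x39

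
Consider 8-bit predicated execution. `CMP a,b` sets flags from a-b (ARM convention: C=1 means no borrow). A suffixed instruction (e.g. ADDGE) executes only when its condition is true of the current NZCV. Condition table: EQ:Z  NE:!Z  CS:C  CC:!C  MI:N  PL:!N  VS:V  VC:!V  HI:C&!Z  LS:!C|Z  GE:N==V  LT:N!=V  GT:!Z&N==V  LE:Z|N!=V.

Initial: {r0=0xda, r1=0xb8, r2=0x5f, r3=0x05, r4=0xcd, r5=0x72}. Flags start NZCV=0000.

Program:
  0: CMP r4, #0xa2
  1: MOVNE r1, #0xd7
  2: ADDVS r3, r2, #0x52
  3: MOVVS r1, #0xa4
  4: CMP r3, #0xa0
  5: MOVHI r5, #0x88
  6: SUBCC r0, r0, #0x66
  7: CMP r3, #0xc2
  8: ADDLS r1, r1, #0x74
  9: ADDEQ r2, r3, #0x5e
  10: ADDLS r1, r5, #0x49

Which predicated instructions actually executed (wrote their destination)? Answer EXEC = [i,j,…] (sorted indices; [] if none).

[0] flags=0010 → (cmp)
[1] flags=0010 NE?T → r1=0xd7
[2] flags=0010 VS?F → skip
[3] flags=0010 VS?F → skip
[4] flags=0000 → (cmp)
[5] flags=0000 HI?F → skip
[6] flags=0000 CC?T → r0=0x74
[7] flags=0000 → (cmp)
[8] flags=0000 LS?T → r1=0x4b
[9] flags=0000 EQ?F → skip
[10] flags=0000 LS?T → r1=0xbb

EXEC = [1,6,8,10]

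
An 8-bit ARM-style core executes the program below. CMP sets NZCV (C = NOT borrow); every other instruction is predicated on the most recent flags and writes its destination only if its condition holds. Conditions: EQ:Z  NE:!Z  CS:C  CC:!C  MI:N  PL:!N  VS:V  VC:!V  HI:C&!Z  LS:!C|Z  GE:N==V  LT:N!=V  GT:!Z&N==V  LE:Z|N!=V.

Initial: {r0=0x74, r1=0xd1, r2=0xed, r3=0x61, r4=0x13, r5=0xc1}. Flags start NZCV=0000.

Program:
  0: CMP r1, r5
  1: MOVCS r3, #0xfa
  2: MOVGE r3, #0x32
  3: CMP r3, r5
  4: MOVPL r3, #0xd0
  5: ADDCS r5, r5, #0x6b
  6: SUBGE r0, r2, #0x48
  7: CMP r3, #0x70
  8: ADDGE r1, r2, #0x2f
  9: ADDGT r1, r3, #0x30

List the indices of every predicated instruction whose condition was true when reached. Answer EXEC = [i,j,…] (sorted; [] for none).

0: ✓ CMP  NZCV=0010
1: ✓ MOVCS  r3←0xfa
2: ✓ MOVGE  r3←0x32
3: ✓ CMP  NZCV=0000
4: ✓ MOVPL  r3←0xd0
5: · ADDCS
6: ✓ SUBGE  r0←0xa5
7: ✓ CMP  NZCV=0011
8: · ADDGE
9: · ADDGT

EXEC = [1,2,4,6]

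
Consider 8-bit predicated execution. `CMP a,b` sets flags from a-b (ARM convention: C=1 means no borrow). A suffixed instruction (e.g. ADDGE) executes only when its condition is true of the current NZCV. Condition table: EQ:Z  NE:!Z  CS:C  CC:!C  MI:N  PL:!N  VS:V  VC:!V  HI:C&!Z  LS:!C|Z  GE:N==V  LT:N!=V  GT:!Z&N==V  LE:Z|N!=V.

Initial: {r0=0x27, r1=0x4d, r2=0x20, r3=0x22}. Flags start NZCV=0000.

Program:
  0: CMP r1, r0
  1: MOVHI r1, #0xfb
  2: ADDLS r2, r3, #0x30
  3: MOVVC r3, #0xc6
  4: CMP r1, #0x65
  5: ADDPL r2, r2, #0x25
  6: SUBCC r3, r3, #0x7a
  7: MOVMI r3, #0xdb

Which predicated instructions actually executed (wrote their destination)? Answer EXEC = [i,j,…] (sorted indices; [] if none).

EXEC = [1,3,7]

[0] flags=0010 → (cmp)
[1] flags=0010 HI?T → r1=0xfb
[2] flags=0010 LS?F → skip
[3] flags=0010 VC?T → r3=0xc6
[4] flags=1010 → (cmp)
[5] flags=1010 PL?F → skip
[6] flags=1010 CC?F → skip
[7] flags=1010 MI?T → r3=0xdb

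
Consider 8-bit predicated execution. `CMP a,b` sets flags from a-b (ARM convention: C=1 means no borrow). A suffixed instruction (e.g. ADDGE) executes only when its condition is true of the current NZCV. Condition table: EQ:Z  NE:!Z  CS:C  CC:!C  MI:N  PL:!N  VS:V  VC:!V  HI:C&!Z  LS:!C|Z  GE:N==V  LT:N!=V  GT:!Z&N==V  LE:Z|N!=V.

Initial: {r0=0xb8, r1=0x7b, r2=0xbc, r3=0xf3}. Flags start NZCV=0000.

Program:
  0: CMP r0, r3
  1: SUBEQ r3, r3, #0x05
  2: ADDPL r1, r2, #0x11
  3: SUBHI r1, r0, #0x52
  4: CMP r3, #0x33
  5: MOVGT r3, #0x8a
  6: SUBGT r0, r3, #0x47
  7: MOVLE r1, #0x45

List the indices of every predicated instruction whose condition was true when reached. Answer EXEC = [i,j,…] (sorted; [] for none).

EXEC = [7]

[0] flags=1000 → (cmp)
[1] flags=1000 EQ?F → skip
[2] flags=1000 PL?F → skip
[3] flags=1000 HI?F → skip
[4] flags=1010 → (cmp)
[5] flags=1010 GT?F → skip
[6] flags=1010 GT?F → skip
[7] flags=1010 LE?T → r1=0x45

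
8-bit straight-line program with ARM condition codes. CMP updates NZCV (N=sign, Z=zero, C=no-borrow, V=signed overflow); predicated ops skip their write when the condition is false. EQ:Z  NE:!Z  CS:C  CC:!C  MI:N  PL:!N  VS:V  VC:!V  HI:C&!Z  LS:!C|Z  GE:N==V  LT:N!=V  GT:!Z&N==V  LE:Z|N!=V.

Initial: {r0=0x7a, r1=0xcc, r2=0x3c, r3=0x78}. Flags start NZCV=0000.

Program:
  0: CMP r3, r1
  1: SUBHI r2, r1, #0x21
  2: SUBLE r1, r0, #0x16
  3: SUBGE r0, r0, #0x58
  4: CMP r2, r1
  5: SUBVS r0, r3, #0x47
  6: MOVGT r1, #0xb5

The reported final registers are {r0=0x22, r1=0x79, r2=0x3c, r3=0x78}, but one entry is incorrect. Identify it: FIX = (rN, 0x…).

FIX = (r1, 0xb5)

0: ✓ CMP  NZCV=1001
1: · SUBHI
2: · SUBLE
3: ✓ SUBGE  r0←0x22
4: ✓ CMP  NZCV=0000
5: · SUBVS
6: ✓ MOVGT  r1←0xb5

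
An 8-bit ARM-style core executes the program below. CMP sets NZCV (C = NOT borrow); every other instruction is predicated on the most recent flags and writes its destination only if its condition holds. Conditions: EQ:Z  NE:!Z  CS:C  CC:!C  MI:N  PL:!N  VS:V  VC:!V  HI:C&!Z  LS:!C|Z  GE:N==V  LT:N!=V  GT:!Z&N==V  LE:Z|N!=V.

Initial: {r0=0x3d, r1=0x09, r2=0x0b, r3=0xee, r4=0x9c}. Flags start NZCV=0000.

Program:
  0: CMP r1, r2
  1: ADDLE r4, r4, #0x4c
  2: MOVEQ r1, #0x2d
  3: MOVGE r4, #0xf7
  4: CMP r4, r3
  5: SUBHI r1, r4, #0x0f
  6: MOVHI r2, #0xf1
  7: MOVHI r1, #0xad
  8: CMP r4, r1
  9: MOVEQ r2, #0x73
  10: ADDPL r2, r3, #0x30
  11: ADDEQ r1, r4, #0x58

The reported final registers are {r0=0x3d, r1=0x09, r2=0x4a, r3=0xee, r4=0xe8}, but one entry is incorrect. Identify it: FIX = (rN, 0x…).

[0] flags=1000 → (cmp)
[1] flags=1000 LE?T → r4=0xe8
[2] flags=1000 EQ?F → skip
[3] flags=1000 GE?F → skip
[4] flags=1000 → (cmp)
[5] flags=1000 HI?F → skip
[6] flags=1000 HI?F → skip
[7] flags=1000 HI?F → skip
[8] flags=1010 → (cmp)
[9] flags=1010 EQ?F → skip
[10] flags=1010 PL?F → skip
[11] flags=1010 EQ?F → skip

FIX = (r2, 0x0b)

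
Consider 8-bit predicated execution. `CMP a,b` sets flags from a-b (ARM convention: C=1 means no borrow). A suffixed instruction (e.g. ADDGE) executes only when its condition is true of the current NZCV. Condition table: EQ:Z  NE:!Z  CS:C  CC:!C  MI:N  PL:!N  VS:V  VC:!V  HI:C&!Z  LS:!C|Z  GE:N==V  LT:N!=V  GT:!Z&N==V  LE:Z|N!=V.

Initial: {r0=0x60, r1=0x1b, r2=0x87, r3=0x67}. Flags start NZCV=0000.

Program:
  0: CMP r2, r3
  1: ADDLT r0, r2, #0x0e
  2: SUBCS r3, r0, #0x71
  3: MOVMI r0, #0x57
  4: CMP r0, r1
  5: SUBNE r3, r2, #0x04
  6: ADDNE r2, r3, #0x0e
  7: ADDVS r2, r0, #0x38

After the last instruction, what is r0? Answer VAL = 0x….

0: ✓ CMP  NZCV=0011
1: ✓ ADDLT  r0←0x95
2: ✓ SUBCS  r3←0x24
3: · MOVMI
4: ✓ CMP  NZCV=0011
5: ✓ SUBNE  r3←0x83
6: ✓ ADDNE  r2←0x91
7: ✓ ADDVS  r2←0xcd

VAL = 0x95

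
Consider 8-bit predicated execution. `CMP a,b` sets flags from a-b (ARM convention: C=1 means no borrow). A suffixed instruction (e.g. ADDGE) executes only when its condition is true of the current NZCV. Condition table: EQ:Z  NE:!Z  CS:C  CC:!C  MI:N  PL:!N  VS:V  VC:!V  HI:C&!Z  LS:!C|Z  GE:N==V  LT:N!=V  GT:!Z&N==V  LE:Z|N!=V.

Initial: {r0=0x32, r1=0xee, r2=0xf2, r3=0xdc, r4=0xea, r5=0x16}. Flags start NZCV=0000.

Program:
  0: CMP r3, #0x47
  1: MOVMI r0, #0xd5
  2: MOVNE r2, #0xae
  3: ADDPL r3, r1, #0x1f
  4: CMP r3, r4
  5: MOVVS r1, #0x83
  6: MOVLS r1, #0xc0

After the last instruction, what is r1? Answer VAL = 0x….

[0] flags=1010 → (cmp)
[1] flags=1010 MI?T → r0=0xd5
[2] flags=1010 NE?T → r2=0xae
[3] flags=1010 PL?F → skip
[4] flags=1000 → (cmp)
[5] flags=1000 VS?F → skip
[6] flags=1000 LS?T → r1=0xc0

VAL = 0xc0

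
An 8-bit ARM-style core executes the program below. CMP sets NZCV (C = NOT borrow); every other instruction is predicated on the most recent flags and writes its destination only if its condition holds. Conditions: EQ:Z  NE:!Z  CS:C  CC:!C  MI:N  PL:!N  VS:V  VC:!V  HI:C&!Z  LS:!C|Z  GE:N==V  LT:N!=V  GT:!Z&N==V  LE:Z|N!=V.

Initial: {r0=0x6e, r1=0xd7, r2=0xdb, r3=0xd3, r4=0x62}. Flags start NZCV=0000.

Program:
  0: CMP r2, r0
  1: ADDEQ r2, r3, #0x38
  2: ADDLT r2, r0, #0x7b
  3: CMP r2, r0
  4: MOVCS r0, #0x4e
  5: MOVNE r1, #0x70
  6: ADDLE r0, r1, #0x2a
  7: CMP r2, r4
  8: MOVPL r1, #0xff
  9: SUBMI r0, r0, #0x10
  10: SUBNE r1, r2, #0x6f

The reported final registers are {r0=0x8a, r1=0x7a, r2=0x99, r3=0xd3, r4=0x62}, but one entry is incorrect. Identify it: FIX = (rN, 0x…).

0: ✓ CMP  NZCV=0011
1: · ADDEQ
2: ✓ ADDLT  r2←0xe9
3: ✓ CMP  NZCV=0011
4: ✓ MOVCS  r0←0x4e
5: ✓ MOVNE  r1←0x70
6: ✓ ADDLE  r0←0x9a
7: ✓ CMP  NZCV=1010
8: · MOVPL
9: ✓ SUBMI  r0←0x8a
10: ✓ SUBNE  r1←0x7a

FIX = (r2, 0xe9)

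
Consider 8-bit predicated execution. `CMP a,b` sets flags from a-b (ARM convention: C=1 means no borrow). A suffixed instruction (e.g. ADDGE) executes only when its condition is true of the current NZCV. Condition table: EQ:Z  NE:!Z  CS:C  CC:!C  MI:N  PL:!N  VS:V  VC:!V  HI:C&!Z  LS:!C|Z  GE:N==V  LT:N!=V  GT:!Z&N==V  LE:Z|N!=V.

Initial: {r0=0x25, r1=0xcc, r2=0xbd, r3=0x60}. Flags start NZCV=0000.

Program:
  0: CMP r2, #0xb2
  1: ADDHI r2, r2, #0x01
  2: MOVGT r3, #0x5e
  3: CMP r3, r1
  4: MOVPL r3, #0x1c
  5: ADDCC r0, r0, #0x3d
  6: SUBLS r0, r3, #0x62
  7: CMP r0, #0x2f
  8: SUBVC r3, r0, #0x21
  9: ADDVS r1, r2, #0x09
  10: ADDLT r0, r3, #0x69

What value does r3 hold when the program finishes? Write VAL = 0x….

VAL = 0xdb

[0] flags=0010 → (cmp)
[1] flags=0010 HI?T → r2=0xbe
[2] flags=0010 GT?T → r3=0x5e
[3] flags=1001 → (cmp)
[4] flags=1001 PL?F → skip
[5] flags=1001 CC?T → r0=0x62
[6] flags=1001 LS?T → r0=0xfc
[7] flags=1010 → (cmp)
[8] flags=1010 VC?T → r3=0xdb
[9] flags=1010 VS?F → skip
[10] flags=1010 LT?T → r0=0x44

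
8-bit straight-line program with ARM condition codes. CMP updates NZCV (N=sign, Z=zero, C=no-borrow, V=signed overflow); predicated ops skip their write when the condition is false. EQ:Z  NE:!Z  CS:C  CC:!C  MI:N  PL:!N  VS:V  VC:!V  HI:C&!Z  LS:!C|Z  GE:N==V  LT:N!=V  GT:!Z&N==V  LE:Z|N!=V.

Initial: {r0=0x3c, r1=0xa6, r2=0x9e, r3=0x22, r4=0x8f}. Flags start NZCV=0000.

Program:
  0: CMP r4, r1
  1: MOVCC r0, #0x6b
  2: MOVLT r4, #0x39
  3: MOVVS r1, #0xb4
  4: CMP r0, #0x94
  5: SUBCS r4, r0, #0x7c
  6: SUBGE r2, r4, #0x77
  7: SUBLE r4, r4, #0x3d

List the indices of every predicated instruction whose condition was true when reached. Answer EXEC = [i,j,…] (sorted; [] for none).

0: ✓ CMP  NZCV=1000
1: ✓ MOVCC  r0←0x6b
2: ✓ MOVLT  r4←0x39
3: · MOVVS
4: ✓ CMP  NZCV=1001
5: · SUBCS
6: ✓ SUBGE  r2←0xc2
7: · SUBLE

EXEC = [1,2,6]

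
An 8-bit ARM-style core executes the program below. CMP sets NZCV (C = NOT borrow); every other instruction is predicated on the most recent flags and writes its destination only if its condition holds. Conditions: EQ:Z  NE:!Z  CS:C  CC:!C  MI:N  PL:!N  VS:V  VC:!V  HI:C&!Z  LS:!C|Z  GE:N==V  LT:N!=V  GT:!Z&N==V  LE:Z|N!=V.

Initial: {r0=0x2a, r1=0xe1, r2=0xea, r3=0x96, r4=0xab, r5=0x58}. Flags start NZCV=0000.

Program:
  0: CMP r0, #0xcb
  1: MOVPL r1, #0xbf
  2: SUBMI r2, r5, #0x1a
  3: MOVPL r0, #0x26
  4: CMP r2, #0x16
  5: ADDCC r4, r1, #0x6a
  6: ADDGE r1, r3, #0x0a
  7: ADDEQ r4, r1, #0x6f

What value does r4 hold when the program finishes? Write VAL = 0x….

[0] flags=0000 → (cmp)
[1] flags=0000 PL?T → r1=0xbf
[2] flags=0000 MI?F → skip
[3] flags=0000 PL?T → r0=0x26
[4] flags=1010 → (cmp)
[5] flags=1010 CC?F → skip
[6] flags=1010 GE?F → skip
[7] flags=1010 EQ?F → skip

VAL = 0xab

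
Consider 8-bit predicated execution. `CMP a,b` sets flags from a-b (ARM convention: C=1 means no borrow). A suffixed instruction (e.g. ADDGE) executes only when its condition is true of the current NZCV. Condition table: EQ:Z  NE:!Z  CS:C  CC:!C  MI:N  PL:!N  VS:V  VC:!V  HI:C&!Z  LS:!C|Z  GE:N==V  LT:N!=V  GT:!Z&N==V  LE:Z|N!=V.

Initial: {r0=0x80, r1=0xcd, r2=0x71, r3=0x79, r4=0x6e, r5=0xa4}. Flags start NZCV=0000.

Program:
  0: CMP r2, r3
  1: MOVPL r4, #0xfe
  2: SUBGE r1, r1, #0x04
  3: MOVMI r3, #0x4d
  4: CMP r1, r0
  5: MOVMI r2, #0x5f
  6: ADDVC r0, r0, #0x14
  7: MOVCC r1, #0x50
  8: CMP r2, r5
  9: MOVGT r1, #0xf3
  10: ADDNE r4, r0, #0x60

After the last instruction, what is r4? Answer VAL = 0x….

[0] flags=1000 → (cmp)
[1] flags=1000 PL?F → skip
[2] flags=1000 GE?F → skip
[3] flags=1000 MI?T → r3=0x4d
[4] flags=0010 → (cmp)
[5] flags=0010 MI?F → skip
[6] flags=0010 VC?T → r0=0x94
[7] flags=0010 CC?F → skip
[8] flags=1001 → (cmp)
[9] flags=1001 GT?T → r1=0xf3
[10] flags=1001 NE?T → r4=0xf4

VAL = 0xf4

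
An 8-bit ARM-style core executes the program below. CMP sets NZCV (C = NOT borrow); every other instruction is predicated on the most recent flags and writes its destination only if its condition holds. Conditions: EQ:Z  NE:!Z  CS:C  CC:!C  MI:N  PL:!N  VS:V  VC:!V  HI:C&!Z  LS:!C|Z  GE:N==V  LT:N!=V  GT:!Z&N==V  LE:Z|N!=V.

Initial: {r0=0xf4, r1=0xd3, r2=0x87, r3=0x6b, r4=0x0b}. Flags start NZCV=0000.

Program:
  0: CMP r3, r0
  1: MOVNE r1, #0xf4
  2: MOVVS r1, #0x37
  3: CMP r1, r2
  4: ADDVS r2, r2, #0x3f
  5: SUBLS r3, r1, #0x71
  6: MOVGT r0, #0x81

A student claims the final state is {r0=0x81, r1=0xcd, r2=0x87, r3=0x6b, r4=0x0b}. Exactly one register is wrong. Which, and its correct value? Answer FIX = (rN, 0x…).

FIX = (r1, 0xf4)

[0] flags=0000 → (cmp)
[1] flags=0000 NE?T → r1=0xf4
[2] flags=0000 VS?F → skip
[3] flags=0010 → (cmp)
[4] flags=0010 VS?F → skip
[5] flags=0010 LS?F → skip
[6] flags=0010 GT?T → r0=0x81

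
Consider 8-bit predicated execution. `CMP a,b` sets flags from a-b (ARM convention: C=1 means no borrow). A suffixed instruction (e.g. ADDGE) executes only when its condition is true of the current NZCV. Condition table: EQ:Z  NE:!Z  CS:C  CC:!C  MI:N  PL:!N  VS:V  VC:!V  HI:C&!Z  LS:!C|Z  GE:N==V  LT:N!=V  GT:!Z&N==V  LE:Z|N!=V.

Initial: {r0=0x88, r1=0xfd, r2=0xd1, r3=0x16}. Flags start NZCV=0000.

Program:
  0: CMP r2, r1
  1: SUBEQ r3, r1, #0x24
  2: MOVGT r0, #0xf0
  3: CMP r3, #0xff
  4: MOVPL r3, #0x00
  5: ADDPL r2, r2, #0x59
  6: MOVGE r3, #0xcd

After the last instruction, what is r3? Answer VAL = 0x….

VAL = 0xcd

0: ✓ CMP  NZCV=1000
1: · SUBEQ
2: · MOVGT
3: ✓ CMP  NZCV=0000
4: ✓ MOVPL  r3←0x00
5: ✓ ADDPL  r2←0x2a
6: ✓ MOVGE  r3←0xcd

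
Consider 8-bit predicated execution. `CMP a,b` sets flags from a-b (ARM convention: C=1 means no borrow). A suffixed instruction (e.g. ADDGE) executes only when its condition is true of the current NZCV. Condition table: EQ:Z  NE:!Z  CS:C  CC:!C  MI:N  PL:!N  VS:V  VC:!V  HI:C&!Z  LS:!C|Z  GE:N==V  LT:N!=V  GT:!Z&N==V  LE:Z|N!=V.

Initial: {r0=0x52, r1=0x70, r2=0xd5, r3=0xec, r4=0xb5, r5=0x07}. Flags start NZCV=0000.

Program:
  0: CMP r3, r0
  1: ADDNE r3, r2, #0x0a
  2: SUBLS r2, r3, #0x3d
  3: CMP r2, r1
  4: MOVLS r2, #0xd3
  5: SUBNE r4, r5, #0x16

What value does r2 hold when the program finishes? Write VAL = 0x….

0: ✓ CMP  NZCV=1010
1: ✓ ADDNE  r3←0xdf
2: · SUBLS
3: ✓ CMP  NZCV=0011
4: · MOVLS
5: ✓ SUBNE  r4←0xf1

VAL = 0xd5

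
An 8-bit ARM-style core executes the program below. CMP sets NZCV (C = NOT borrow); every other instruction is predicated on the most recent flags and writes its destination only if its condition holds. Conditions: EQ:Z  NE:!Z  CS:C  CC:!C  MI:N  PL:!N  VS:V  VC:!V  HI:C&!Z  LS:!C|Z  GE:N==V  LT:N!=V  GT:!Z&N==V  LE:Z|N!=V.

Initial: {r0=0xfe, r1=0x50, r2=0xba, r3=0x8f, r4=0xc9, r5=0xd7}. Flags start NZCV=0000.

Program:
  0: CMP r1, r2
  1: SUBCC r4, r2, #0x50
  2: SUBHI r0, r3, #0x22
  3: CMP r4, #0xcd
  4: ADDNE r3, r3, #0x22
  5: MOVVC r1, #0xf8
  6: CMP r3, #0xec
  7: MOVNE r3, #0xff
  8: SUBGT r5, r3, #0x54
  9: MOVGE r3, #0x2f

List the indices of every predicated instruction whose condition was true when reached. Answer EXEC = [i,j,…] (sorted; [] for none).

EXEC = [1,4,7]

0: ✓ CMP  NZCV=1001
1: ✓ SUBCC  r4←0x6a
2: · SUBHI
3: ✓ CMP  NZCV=1001
4: ✓ ADDNE  r3←0xb1
5: · MOVVC
6: ✓ CMP  NZCV=1000
7: ✓ MOVNE  r3←0xff
8: · SUBGT
9: · MOVGE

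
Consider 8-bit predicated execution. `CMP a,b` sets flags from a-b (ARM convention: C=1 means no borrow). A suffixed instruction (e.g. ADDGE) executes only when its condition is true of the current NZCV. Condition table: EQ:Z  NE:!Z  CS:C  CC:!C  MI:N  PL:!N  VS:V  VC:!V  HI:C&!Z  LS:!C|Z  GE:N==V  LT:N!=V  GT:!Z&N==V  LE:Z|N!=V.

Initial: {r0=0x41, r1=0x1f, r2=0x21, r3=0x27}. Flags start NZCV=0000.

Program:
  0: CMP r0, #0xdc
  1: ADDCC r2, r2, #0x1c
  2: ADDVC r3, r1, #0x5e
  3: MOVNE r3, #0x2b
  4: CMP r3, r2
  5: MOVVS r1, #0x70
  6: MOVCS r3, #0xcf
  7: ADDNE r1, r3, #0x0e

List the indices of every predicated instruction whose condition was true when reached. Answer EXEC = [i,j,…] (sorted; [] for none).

EXEC = [1,2,3,7]

[0] flags=0000 → (cmp)
[1] flags=0000 CC?T → r2=0x3d
[2] flags=0000 VC?T → r3=0x7d
[3] flags=0000 NE?T → r3=0x2b
[4] flags=1000 → (cmp)
[5] flags=1000 VS?F → skip
[6] flags=1000 CS?F → skip
[7] flags=1000 NE?T → r1=0x39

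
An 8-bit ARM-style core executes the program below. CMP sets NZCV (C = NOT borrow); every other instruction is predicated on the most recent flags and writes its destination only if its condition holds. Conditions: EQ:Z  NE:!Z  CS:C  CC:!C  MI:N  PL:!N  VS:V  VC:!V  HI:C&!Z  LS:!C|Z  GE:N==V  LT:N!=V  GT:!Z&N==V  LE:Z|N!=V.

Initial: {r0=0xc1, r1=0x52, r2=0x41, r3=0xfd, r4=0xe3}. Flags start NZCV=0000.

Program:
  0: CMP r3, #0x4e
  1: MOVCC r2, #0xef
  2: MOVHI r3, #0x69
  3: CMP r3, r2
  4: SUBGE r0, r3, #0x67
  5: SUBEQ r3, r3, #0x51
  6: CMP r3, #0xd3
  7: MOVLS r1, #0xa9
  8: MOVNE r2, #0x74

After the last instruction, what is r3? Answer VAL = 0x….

[0] flags=1010 → (cmp)
[1] flags=1010 CC?F → skip
[2] flags=1010 HI?T → r3=0x69
[3] flags=0010 → (cmp)
[4] flags=0010 GE?T → r0=0x02
[5] flags=0010 EQ?F → skip
[6] flags=1001 → (cmp)
[7] flags=1001 LS?T → r1=0xa9
[8] flags=1001 NE?T → r2=0x74

VAL = 0x69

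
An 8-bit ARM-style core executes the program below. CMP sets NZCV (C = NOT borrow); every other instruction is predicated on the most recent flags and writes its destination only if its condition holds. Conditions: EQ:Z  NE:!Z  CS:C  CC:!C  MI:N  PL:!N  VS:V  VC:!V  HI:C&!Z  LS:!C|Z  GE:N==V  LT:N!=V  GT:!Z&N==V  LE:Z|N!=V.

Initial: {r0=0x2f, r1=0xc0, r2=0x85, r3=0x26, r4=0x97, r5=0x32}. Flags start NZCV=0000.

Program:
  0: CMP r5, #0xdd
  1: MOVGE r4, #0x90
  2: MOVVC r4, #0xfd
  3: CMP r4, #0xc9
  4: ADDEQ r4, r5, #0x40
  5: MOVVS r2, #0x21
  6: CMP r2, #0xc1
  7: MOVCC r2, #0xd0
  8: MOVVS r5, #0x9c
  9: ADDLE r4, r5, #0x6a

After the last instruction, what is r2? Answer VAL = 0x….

[0] flags=0000 → (cmp)
[1] flags=0000 GE?T → r4=0x90
[2] flags=0000 VC?T → r4=0xfd
[3] flags=0010 → (cmp)
[4] flags=0010 EQ?F → skip
[5] flags=0010 VS?F → skip
[6] flags=1000 → (cmp)
[7] flags=1000 CC?T → r2=0xd0
[8] flags=1000 VS?F → skip
[9] flags=1000 LE?T → r4=0x9c

VAL = 0xd0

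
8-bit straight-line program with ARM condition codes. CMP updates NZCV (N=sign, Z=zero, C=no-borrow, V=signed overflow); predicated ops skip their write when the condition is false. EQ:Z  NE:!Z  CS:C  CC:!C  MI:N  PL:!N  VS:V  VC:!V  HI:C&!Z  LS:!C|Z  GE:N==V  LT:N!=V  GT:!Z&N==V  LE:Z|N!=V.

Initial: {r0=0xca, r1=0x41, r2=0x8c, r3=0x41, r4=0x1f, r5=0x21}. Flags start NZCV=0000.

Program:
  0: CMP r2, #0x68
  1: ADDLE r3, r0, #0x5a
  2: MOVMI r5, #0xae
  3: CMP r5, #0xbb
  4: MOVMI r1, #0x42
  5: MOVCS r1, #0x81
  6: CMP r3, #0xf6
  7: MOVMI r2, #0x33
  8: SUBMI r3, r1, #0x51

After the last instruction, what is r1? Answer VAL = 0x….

VAL = 0x41

[0] flags=0011 → (cmp)
[1] flags=0011 LE?T → r3=0x24
[2] flags=0011 MI?F → skip
[3] flags=0000 → (cmp)
[4] flags=0000 MI?F → skip
[5] flags=0000 CS?F → skip
[6] flags=0000 → (cmp)
[7] flags=0000 MI?F → skip
[8] flags=0000 MI?F → skip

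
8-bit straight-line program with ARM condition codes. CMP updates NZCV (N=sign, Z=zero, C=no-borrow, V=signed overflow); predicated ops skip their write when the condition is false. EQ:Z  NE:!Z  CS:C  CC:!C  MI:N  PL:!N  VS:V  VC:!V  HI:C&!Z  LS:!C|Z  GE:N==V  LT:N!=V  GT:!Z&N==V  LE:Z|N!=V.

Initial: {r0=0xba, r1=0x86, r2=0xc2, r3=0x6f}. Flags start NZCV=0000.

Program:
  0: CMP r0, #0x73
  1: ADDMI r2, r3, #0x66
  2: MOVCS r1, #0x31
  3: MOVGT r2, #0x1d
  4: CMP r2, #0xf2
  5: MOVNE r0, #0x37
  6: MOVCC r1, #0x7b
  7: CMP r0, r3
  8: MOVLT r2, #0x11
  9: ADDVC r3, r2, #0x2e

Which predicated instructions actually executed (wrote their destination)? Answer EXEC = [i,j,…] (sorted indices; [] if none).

[0] flags=0011 → (cmp)
[1] flags=0011 MI?F → skip
[2] flags=0011 CS?T → r1=0x31
[3] flags=0011 GT?F → skip
[4] flags=1000 → (cmp)
[5] flags=1000 NE?T → r0=0x37
[6] flags=1000 CC?T → r1=0x7b
[7] flags=1000 → (cmp)
[8] flags=1000 LT?T → r2=0x11
[9] flags=1000 VC?T → r3=0x3f

EXEC = [2,5,6,8,9]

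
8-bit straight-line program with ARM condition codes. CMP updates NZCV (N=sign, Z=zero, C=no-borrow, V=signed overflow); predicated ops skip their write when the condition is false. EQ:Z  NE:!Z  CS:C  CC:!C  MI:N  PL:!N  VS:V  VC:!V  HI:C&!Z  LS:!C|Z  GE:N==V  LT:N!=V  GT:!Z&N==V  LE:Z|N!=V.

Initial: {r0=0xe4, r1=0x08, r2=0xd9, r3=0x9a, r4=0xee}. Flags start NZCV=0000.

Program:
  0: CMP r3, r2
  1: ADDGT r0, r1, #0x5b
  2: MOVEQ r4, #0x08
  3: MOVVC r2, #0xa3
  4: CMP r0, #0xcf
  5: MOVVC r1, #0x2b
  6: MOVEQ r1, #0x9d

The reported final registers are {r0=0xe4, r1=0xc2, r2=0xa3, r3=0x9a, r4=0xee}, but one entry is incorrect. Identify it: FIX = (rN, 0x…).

[0] flags=1000 → (cmp)
[1] flags=1000 GT?F → skip
[2] flags=1000 EQ?F → skip
[3] flags=1000 VC?T → r2=0xa3
[4] flags=0010 → (cmp)
[5] flags=0010 VC?T → r1=0x2b
[6] flags=0010 EQ?F → skip

FIX = (r1, 0x2b)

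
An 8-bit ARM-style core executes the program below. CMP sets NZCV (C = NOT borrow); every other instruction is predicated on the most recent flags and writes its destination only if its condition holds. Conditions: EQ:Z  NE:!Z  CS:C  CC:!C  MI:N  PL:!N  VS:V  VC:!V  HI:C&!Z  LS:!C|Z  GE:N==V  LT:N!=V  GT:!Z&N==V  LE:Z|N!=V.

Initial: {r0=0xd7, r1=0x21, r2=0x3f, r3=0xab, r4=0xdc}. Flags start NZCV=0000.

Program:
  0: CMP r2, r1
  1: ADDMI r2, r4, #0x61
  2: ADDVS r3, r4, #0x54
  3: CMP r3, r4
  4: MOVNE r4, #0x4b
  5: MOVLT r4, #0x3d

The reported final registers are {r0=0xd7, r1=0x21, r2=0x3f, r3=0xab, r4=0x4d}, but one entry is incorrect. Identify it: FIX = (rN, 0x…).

0: ✓ CMP  NZCV=0010
1: · ADDMI
2: · ADDVS
3: ✓ CMP  NZCV=1000
4: ✓ MOVNE  r4←0x4b
5: ✓ MOVLT  r4←0x3d

FIX = (r4, 0x3d)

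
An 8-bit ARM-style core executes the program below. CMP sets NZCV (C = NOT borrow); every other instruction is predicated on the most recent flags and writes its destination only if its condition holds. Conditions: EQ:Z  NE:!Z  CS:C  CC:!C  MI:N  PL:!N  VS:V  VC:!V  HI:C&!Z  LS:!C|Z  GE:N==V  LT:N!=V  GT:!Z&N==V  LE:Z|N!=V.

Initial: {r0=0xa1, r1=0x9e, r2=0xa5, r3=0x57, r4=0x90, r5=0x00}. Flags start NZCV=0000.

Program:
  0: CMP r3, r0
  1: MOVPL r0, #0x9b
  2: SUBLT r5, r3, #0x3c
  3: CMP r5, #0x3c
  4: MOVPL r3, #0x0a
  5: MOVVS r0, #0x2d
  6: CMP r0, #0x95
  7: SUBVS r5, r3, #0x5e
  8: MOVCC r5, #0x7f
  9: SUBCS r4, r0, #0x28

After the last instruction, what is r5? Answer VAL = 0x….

0: ✓ CMP  NZCV=1001
1: · MOVPL
2: · SUBLT
3: ✓ CMP  NZCV=1000
4: · MOVPL
5: · MOVVS
6: ✓ CMP  NZCV=0010
7: · SUBVS
8: · MOVCC
9: ✓ SUBCS  r4←0x79

VAL = 0x00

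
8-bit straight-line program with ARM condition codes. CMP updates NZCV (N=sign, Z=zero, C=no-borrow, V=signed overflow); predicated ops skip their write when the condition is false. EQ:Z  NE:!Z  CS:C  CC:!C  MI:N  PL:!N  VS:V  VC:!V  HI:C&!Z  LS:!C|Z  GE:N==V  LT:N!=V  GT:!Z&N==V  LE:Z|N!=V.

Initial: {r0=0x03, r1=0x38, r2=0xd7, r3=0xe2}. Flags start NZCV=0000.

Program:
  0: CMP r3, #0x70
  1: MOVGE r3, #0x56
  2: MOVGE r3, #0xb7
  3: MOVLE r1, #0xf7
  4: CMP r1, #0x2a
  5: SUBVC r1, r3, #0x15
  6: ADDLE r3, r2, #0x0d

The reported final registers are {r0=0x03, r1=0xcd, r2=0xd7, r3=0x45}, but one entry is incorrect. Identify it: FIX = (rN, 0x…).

FIX = (r3, 0xe4)

0: ✓ CMP  NZCV=0011
1: · MOVGE
2: · MOVGE
3: ✓ MOVLE  r1←0xf7
4: ✓ CMP  NZCV=1010
5: ✓ SUBVC  r1←0xcd
6: ✓ ADDLE  r3←0xe4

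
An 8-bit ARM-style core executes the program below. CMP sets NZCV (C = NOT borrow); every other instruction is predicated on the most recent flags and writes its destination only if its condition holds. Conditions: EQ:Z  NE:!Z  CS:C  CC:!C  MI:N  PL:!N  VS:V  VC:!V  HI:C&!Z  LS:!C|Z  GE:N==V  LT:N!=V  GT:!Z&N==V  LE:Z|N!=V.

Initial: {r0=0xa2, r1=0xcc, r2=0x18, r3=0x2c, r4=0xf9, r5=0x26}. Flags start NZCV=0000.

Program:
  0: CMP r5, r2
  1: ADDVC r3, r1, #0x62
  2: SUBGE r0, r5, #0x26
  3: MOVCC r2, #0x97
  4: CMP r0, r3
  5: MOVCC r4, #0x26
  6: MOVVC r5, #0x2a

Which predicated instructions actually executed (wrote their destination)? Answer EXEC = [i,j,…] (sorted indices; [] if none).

EXEC = [1,2,5,6]

[0] flags=0010 → (cmp)
[1] flags=0010 VC?T → r3=0x2e
[2] flags=0010 GE?T → r0=0x00
[3] flags=0010 CC?F → skip
[4] flags=1000 → (cmp)
[5] flags=1000 CC?T → r4=0x26
[6] flags=1000 VC?T → r5=0x2a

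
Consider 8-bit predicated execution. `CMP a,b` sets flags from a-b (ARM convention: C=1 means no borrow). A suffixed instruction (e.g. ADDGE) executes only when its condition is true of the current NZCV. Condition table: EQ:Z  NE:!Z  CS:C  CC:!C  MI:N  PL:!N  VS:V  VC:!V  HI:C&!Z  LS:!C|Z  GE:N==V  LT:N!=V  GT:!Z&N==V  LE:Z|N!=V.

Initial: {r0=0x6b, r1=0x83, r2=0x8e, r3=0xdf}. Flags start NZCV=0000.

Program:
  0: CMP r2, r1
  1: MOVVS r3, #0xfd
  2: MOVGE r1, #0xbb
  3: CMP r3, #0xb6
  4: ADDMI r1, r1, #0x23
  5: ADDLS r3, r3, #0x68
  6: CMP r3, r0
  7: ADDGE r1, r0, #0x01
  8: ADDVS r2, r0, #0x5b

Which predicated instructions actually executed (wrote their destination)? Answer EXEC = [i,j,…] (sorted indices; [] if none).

0: ✓ CMP  NZCV=0010
1: · MOVVS
2: ✓ MOVGE  r1←0xbb
3: ✓ CMP  NZCV=0010
4: · ADDMI
5: · ADDLS
6: ✓ CMP  NZCV=0011
7: · ADDGE
8: ✓ ADDVS  r2←0xc6

EXEC = [2,8]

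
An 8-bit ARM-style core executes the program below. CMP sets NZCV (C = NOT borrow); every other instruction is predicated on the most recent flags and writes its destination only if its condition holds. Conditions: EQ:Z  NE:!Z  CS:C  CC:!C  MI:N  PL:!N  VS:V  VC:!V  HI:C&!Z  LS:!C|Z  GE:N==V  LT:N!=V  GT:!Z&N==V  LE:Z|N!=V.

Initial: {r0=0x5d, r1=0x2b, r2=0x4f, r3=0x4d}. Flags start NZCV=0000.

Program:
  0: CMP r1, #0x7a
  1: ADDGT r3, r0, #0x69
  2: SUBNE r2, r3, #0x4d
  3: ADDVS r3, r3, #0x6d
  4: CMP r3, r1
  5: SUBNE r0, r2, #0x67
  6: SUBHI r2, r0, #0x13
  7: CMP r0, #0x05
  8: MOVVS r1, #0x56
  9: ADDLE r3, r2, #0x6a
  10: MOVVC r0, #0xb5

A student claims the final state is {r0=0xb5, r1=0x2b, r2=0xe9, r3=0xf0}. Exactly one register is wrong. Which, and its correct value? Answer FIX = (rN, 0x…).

[0] flags=1000 → (cmp)
[1] flags=1000 GT?F → skip
[2] flags=1000 NE?T → r2=0x00
[3] flags=1000 VS?F → skip
[4] flags=0010 → (cmp)
[5] flags=0010 NE?T → r0=0x99
[6] flags=0010 HI?T → r2=0x86
[7] flags=1010 → (cmp)
[8] flags=1010 VS?F → skip
[9] flags=1010 LE?T → r3=0xf0
[10] flags=1010 VC?T → r0=0xb5

FIX = (r2, 0x86)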